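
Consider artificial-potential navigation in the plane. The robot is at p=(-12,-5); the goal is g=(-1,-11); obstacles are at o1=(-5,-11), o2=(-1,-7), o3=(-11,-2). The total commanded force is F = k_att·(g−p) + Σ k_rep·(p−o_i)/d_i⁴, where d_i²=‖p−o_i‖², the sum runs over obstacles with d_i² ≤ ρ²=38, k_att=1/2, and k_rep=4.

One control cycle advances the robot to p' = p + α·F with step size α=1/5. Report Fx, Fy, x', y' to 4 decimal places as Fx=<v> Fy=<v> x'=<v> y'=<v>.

F_att = 1/2·(g−p) = 1/2·(11,-6) = (5.5000,-3.0000)
o1: d²=85 > ρ²=38 → inactive
o2: d²=125 > ρ²=38 → inactive
o3: d²=10 ≤ ρ²=38; F_rep = 4·(-1,-3)/10² = (-0.0400,-0.1200)
F = F_att + ΣF_rep = (5.4600,-3.1200)
p' = p + 1/5·F = (-10.9080,-5.6240)

Fx=5.4600 Fy=-3.1200 x'=-10.9080 y'=-5.6240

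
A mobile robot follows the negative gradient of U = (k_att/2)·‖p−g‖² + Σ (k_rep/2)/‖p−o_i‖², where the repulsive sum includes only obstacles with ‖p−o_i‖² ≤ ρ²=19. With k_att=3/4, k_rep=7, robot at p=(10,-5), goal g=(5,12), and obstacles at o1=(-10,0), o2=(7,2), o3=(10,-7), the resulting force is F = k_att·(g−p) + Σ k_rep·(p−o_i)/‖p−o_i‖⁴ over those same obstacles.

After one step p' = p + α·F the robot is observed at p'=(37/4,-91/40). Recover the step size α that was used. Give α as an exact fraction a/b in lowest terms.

F_att = 3/4·(g−p) = 3/4·(-5,17) = (-3.7500,12.7500)
o1: d²=425 > ρ²=19 → inactive
o2: d²=58 > ρ²=19 → inactive
o3: d²=4 ≤ ρ²=19; F_rep = 7·(0,2)/4² = (0.0000,0.8750)
F = F_att + ΣF_rep = (-3.7500,13.6250)
Δp = p'−p = (-0.7500,2.7250); α = Δx/Fx = (-3/4) / (-15/4) = 1/5
check: Δy/Fy = (109/40) / (109/8) = 1/5 ✓

α = 1/5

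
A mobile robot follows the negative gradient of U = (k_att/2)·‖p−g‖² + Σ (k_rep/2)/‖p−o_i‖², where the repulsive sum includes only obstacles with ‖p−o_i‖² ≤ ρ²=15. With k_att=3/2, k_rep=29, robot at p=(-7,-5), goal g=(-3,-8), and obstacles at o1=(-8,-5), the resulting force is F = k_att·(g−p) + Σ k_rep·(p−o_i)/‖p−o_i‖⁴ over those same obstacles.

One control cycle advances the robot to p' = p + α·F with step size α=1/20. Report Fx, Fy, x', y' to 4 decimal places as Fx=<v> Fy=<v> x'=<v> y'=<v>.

Fx=35.0000 Fy=-4.5000 x'=-5.2500 y'=-5.2250

F_att = 3/2·(g−p) = 3/2·(4,-3) = (6.0000,-4.5000)
o1: d²=1 ≤ ρ²=15; F_rep = 29·(1,0)/1² = (29.0000,0.0000)
F = F_att + ΣF_rep = (35.0000,-4.5000)
p' = p + 1/20·F = (-5.2500,-5.2250)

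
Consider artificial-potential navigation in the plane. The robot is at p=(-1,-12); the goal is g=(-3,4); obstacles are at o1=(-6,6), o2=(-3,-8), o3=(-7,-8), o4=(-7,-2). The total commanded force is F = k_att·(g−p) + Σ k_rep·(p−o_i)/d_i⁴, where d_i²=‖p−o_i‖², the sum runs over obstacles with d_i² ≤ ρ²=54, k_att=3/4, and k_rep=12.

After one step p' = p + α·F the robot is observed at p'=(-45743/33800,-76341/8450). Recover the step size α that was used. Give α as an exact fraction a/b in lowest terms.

α = 1/4

F_att = 3/4·(g−p) = 3/4·(-2,16) = (-1.5000,12.0000)
o1: d²=349 > ρ²=54 → inactive
o2: d²=20 ≤ ρ²=54; F_rep = 12·(2,-4)/20² = (0.0600,-0.1200)
o3: d²=52 ≤ ρ²=54; F_rep = 12·(6,-4)/52² = (0.0266,-0.0178)
o4: d²=136 > ρ²=54 → inactive
F = F_att + ΣF_rep = (-1.4134,11.8622)
Δp = p'−p = (-0.3533,2.9656); α = Δx/Fx = (-11943/33800) / (-11943/8450) = 1/4
check: Δy/Fy = (25059/8450) / (50118/4225) = 1/4 ✓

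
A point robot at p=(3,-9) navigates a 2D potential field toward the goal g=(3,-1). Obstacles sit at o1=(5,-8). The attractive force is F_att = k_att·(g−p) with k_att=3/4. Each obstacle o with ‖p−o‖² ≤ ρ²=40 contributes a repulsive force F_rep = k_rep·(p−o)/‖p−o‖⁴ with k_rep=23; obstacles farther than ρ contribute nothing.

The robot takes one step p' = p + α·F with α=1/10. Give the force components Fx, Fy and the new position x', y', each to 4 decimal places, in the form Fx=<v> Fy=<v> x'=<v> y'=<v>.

Fx=-1.8400 Fy=5.0800 x'=2.8160 y'=-8.4920

F_att = 3/4·(g−p) = 3/4·(0,8) = (0.0000,6.0000)
o1: d²=5 ≤ ρ²=40; F_rep = 23·(-2,-1)/5² = (-1.8400,-0.9200)
F = F_att + ΣF_rep = (-1.8400,5.0800)
p' = p + 1/10·F = (2.8160,-8.4920)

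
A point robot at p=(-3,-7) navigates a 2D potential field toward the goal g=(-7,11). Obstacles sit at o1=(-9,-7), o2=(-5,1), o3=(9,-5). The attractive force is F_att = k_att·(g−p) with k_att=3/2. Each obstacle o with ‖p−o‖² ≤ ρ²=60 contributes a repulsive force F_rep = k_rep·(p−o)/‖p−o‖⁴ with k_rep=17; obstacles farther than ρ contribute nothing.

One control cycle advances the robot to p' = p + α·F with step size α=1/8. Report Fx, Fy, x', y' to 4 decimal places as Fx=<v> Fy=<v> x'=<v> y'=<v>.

F_att = 3/2·(g−p) = 3/2·(-4,18) = (-6.0000,27.0000)
o1: d²=36 ≤ ρ²=60; F_rep = 17·(6,0)/36² = (0.0787,0.0000)
o2: d²=68 > ρ²=60 → inactive
o3: d²=148 > ρ²=60 → inactive
F = F_att + ΣF_rep = (-5.9213,27.0000)
p' = p + 1/8·F = (-3.7402,-3.6250)

Fx=-5.9213 Fy=27.0000 x'=-3.7402 y'=-3.6250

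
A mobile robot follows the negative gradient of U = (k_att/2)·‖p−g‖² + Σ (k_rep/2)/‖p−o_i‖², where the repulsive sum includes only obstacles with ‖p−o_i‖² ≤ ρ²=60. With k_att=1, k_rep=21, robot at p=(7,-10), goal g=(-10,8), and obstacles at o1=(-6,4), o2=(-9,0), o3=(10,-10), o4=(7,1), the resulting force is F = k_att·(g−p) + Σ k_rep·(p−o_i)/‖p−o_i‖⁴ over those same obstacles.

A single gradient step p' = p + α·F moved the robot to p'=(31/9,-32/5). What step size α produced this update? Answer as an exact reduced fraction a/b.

α = 1/5

F_att = 1·(g−p) = 1·(-17,18) = (-17.0000,18.0000)
o1: d²=365 > ρ²=60 → inactive
o2: d²=356 > ρ²=60 → inactive
o3: d²=9 ≤ ρ²=60; F_rep = 21·(-3,0)/9² = (-0.7778,0.0000)
o4: d²=121 > ρ²=60 → inactive
F = F_att + ΣF_rep = (-17.7778,18.0000)
Δp = p'−p = (-3.5556,3.6000); α = Δx/Fx = (-32/9) / (-160/9) = 1/5
check: Δy/Fy = (18/5) / (18) = 1/5 ✓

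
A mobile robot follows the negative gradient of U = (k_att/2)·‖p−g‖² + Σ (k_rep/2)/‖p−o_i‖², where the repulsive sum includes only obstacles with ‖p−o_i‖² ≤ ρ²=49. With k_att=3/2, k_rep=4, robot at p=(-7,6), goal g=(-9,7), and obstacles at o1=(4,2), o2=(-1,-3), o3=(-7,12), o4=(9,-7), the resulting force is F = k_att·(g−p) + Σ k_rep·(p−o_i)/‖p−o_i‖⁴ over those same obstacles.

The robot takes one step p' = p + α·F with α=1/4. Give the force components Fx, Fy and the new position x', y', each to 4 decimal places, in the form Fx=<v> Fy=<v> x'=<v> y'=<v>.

F_att = 3/2·(g−p) = 3/2·(-2,1) = (-3.0000,1.5000)
o1: d²=137 > ρ²=49 → inactive
o2: d²=117 > ρ²=49 → inactive
o3: d²=36 ≤ ρ²=49; F_rep = 4·(0,-6)/36² = (0.0000,-0.0185)
o4: d²=425 > ρ²=49 → inactive
F = F_att + ΣF_rep = (-3.0000,1.4815)
p' = p + 1/4·F = (-7.7500,6.3704)

Fx=-3.0000 Fy=1.4815 x'=-7.7500 y'=6.3704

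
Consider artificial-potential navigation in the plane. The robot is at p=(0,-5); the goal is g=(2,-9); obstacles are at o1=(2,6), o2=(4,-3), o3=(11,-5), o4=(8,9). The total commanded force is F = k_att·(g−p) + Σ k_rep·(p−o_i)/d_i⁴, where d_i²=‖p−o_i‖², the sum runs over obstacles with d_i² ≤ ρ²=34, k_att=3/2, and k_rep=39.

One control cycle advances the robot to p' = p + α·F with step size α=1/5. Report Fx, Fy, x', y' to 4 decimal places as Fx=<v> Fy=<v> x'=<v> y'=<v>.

Fx=2.6100 Fy=-6.1950 x'=0.5220 y'=-6.2390

F_att = 3/2·(g−p) = 3/2·(2,-4) = (3.0000,-6.0000)
o1: d²=125 > ρ²=34 → inactive
o2: d²=20 ≤ ρ²=34; F_rep = 39·(-4,-2)/20² = (-0.3900,-0.1950)
o3: d²=121 > ρ²=34 → inactive
o4: d²=260 > ρ²=34 → inactive
F = F_att + ΣF_rep = (2.6100,-6.1950)
p' = p + 1/5·F = (0.5220,-6.2390)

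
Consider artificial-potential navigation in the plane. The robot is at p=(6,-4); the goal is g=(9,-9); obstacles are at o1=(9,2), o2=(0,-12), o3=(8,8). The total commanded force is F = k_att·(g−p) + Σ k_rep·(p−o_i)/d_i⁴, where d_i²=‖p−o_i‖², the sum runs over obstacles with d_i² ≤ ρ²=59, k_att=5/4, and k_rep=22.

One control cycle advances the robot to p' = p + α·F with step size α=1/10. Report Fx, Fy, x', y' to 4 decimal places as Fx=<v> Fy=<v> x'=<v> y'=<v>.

F_att = 5/4·(g−p) = 5/4·(3,-5) = (3.7500,-6.2500)
o1: d²=45 ≤ ρ²=59; F_rep = 22·(-3,-6)/45² = (-0.0326,-0.0652)
o2: d²=100 > ρ²=59 → inactive
o3: d²=148 > ρ²=59 → inactive
F = F_att + ΣF_rep = (3.7174,-6.3152)
p' = p + 1/10·F = (6.3717,-4.6315)

Fx=3.7174 Fy=-6.3152 x'=6.3717 y'=-4.6315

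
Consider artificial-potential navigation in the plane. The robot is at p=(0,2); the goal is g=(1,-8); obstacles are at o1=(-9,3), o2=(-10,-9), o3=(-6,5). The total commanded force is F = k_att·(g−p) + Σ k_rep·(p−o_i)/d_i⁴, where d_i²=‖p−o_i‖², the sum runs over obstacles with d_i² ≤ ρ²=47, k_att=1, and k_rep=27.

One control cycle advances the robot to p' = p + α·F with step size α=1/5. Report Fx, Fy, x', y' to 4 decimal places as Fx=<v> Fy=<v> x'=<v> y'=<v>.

Fx=1.0800 Fy=-10.0400 x'=0.2160 y'=-0.0080

F_att = 1·(g−p) = 1·(1,-10) = (1.0000,-10.0000)
o1: d²=82 > ρ²=47 → inactive
o2: d²=221 > ρ²=47 → inactive
o3: d²=45 ≤ ρ²=47; F_rep = 27·(6,-3)/45² = (0.0800,-0.0400)
F = F_att + ΣF_rep = (1.0800,-10.0400)
p' = p + 1/5·F = (0.2160,-0.0080)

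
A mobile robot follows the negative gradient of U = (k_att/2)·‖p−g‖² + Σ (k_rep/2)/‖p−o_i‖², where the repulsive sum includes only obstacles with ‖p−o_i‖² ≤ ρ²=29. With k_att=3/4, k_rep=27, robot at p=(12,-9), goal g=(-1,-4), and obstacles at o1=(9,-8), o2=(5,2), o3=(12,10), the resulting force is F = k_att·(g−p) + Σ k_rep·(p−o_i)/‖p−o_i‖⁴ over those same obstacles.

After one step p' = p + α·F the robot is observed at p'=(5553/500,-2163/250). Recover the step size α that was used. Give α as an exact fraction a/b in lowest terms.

α = 1/10

F_att = 3/4·(g−p) = 3/4·(-13,5) = (-9.7500,3.7500)
o1: d²=10 ≤ ρ²=29; F_rep = 27·(3,-1)/10² = (0.8100,-0.2700)
o2: d²=170 > ρ²=29 → inactive
o3: d²=361 > ρ²=29 → inactive
F = F_att + ΣF_rep = (-8.9400,3.4800)
Δp = p'−p = (-0.8940,0.3480); α = Δx/Fx = (-447/500) / (-447/50) = 1/10
check: Δy/Fy = (87/250) / (87/25) = 1/10 ✓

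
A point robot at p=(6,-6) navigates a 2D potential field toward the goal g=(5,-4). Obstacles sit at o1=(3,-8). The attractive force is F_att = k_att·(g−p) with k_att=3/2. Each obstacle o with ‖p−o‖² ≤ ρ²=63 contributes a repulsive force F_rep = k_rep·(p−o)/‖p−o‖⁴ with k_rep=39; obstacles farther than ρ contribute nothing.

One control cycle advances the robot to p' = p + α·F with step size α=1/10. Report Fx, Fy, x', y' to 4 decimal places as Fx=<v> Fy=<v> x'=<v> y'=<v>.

F_att = 3/2·(g−p) = 3/2·(-1,2) = (-1.5000,3.0000)
o1: d²=13 ≤ ρ²=63; F_rep = 39·(3,2)/13² = (0.6923,0.4615)
F = F_att + ΣF_rep = (-0.8077,3.4615)
p' = p + 1/10·F = (5.9192,-5.6538)

Fx=-0.8077 Fy=3.4615 x'=5.9192 y'=-5.6538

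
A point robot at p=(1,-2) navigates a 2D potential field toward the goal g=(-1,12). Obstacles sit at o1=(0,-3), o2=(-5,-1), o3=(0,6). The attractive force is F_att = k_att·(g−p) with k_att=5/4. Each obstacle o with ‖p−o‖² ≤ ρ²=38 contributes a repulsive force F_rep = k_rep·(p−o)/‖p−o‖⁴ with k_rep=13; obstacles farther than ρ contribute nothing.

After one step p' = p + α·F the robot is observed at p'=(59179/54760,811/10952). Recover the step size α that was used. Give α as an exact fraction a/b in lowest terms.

F_att = 5/4·(g−p) = 5/4·(-2,14) = (-2.5000,17.5000)
o1: d²=2 ≤ ρ²=38; F_rep = 13·(1,1)/2² = (3.2500,3.2500)
o2: d²=37 ≤ ρ²=38; F_rep = 13·(6,-1)/37² = (0.0570,-0.0095)
o3: d²=65 > ρ²=38 → inactive
F = F_att + ΣF_rep = (0.8070,20.7405)
Δp = p'−p = (0.0807,2.0741); α = Δx/Fx = (4419/54760) / (4419/5476) = 1/10
check: Δy/Fy = (22715/10952) / (113575/5476) = 1/10 ✓

α = 1/10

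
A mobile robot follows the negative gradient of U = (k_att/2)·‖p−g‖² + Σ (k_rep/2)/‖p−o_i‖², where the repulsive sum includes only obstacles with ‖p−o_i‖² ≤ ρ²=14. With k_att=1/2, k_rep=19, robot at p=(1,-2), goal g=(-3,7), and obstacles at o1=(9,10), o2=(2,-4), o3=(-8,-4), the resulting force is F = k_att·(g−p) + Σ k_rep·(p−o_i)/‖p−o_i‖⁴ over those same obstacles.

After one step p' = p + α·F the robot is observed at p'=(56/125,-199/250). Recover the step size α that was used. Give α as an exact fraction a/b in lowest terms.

α = 1/5

F_att = 1/2·(g−p) = 1/2·(-4,9) = (-2.0000,4.5000)
o1: d²=208 > ρ²=14 → inactive
o2: d²=5 ≤ ρ²=14; F_rep = 19·(-1,2)/5² = (-0.7600,1.5200)
o3: d²=85 > ρ²=14 → inactive
F = F_att + ΣF_rep = (-2.7600,6.0200)
Δp = p'−p = (-0.5520,1.2040); α = Δx/Fx = (-69/125) / (-69/25) = 1/5
check: Δy/Fy = (301/250) / (301/50) = 1/5 ✓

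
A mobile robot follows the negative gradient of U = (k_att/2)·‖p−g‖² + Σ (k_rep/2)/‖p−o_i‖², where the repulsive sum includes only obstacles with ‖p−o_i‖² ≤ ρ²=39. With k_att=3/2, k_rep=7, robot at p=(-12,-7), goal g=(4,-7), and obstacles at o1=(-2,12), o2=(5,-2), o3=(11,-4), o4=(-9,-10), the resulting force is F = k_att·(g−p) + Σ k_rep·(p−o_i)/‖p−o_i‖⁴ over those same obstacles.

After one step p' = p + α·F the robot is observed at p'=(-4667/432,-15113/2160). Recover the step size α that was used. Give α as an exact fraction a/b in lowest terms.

α = 1/20

F_att = 3/2·(g−p) = 3/2·(16,0) = (24.0000,0.0000)
o1: d²=461 > ρ²=39 → inactive
o2: d²=314 > ρ²=39 → inactive
o3: d²=538 > ρ²=39 → inactive
o4: d²=18 ≤ ρ²=39; F_rep = 7·(-3,3)/18² = (-0.0648,0.0648)
F = F_att + ΣF_rep = (23.9352,0.0648)
Δp = p'−p = (1.1968,0.0032); α = Δx/Fx = (517/432) / (2585/108) = 1/20
check: Δy/Fy = (7/2160) / (7/108) = 1/20 ✓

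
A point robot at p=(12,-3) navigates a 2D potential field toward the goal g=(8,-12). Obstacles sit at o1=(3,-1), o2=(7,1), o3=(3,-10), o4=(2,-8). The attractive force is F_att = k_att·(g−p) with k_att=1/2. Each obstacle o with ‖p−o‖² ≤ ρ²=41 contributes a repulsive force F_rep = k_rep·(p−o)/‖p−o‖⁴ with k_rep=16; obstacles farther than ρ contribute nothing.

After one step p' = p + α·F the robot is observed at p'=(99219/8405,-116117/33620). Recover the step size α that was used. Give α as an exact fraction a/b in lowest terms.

α = 1/10

F_att = 1/2·(g−p) = 1/2·(-4,-9) = (-2.0000,-4.5000)
o1: d²=85 > ρ²=41 → inactive
o2: d²=41 ≤ ρ²=41; F_rep = 16·(5,-4)/41² = (0.0476,-0.0381)
o3: d²=130 > ρ²=41 → inactive
o4: d²=125 > ρ²=41 → inactive
F = F_att + ΣF_rep = (-1.9524,-4.5381)
Δp = p'−p = (-0.1952,-0.4538); α = Δx/Fx = (-1641/8405) / (-3282/1681) = 1/10
check: Δy/Fy = (-15257/33620) / (-15257/3362) = 1/10 ✓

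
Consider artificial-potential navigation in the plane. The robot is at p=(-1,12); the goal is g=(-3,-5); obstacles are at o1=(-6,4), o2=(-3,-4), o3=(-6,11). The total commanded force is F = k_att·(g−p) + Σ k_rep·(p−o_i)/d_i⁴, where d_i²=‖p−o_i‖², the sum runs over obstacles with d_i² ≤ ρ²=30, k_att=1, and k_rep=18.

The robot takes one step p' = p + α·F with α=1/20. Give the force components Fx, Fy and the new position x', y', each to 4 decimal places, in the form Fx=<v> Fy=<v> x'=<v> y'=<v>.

F_att = 1·(g−p) = 1·(-2,-17) = (-2.0000,-17.0000)
o1: d²=89 > ρ²=30 → inactive
o2: d²=260 > ρ²=30 → inactive
o3: d²=26 ≤ ρ²=30; F_rep = 18·(5,1)/26² = (0.1331,0.0266)
F = F_att + ΣF_rep = (-1.8669,-16.9734)
p' = p + 1/20·F = (-1.0933,11.1513)

Fx=-1.8669 Fy=-16.9734 x'=-1.0933 y'=11.1513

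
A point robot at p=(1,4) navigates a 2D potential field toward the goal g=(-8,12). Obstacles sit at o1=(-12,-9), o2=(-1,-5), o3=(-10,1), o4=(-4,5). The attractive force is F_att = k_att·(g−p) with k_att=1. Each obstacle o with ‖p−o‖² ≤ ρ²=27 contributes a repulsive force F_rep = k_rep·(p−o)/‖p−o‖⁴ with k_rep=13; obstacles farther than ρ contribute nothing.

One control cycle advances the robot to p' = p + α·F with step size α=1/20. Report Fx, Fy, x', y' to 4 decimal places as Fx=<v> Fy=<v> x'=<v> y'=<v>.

F_att = 1·(g−p) = 1·(-9,8) = (-9.0000,8.0000)
o1: d²=338 > ρ²=27 → inactive
o2: d²=85 > ρ²=27 → inactive
o3: d²=130 > ρ²=27 → inactive
o4: d²=26 ≤ ρ²=27; F_rep = 13·(5,-1)/26² = (0.0962,-0.0192)
F = F_att + ΣF_rep = (-8.9038,7.9808)
p' = p + 1/20·F = (0.5548,4.3990)

Fx=-8.9038 Fy=7.9808 x'=0.5548 y'=4.3990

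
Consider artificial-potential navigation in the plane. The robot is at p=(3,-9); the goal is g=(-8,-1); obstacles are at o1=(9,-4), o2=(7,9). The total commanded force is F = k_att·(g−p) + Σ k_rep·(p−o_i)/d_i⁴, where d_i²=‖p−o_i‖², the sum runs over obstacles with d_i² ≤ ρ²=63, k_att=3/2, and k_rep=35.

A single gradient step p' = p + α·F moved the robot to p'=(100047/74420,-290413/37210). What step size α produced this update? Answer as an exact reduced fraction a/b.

F_att = 3/2·(g−p) = 3/2·(-11,8) = (-16.5000,12.0000)
o1: d²=61 ≤ ρ²=63; F_rep = 35·(-6,-5)/61² = (-0.0564,-0.0470)
o2: d²=340 > ρ²=63 → inactive
F = F_att + ΣF_rep = (-16.5564,11.9530)
Δp = p'−p = (-1.6556,1.1953); α = Δx/Fx = (-123213/74420) / (-123213/7442) = 1/10
check: Δy/Fy = (44477/37210) / (44477/3721) = 1/10 ✓

α = 1/10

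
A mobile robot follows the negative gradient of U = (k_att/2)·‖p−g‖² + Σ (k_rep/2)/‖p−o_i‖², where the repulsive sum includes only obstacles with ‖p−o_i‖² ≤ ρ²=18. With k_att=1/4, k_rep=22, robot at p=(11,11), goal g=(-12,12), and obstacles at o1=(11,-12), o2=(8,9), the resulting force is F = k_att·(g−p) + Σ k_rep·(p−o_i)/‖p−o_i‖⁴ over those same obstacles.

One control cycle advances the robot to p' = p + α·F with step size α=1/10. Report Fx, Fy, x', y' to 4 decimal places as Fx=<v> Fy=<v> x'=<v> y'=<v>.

Fx=-5.3595 Fy=0.5104 x'=10.4641 y'=11.0510

F_att = 1/4·(g−p) = 1/4·(-23,1) = (-5.7500,0.2500)
o1: d²=529 > ρ²=18 → inactive
o2: d²=13 ≤ ρ²=18; F_rep = 22·(3,2)/13² = (0.3905,0.2604)
F = F_att + ΣF_rep = (-5.3595,0.5104)
p' = p + 1/10·F = (10.4641,11.0510)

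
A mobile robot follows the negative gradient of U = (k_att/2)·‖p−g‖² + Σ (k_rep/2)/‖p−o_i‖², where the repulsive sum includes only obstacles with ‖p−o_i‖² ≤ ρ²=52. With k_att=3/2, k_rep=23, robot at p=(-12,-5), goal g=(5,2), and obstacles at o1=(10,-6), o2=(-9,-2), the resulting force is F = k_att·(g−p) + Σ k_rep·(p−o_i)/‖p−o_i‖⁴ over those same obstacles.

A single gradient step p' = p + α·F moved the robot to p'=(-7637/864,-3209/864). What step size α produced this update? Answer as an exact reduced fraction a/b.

α = 1/8

F_att = 3/2·(g−p) = 3/2·(17,7) = (25.5000,10.5000)
o1: d²=485 > ρ²=52 → inactive
o2: d²=18 ≤ ρ²=52; F_rep = 23·(-3,-3)/18² = (-0.2130,-0.2130)
F = F_att + ΣF_rep = (25.2870,10.2870)
Δp = p'−p = (3.1609,1.2859); α = Δx/Fx = (2731/864) / (2731/108) = 1/8
check: Δy/Fy = (1111/864) / (1111/108) = 1/8 ✓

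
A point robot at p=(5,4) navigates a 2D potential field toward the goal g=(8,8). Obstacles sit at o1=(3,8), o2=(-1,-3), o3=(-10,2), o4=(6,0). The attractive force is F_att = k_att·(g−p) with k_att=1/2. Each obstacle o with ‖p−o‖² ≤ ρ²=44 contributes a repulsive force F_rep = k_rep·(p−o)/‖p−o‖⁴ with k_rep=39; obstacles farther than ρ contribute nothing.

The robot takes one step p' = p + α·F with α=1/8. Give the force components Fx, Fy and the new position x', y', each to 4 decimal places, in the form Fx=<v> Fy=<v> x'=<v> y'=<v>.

Fx=1.5601 Fy=2.1498 x'=5.1950 y'=4.2687

F_att = 1/2·(g−p) = 1/2·(3,4) = (1.5000,2.0000)
o1: d²=20 ≤ ρ²=44; F_rep = 39·(2,-4)/20² = (0.1950,-0.3900)
o2: d²=85 > ρ²=44 → inactive
o3: d²=229 > ρ²=44 → inactive
o4: d²=17 ≤ ρ²=44; F_rep = 39·(-1,4)/17² = (-0.1349,0.5398)
F = F_att + ΣF_rep = (1.5601,2.1498)
p' = p + 1/8·F = (5.1950,4.2687)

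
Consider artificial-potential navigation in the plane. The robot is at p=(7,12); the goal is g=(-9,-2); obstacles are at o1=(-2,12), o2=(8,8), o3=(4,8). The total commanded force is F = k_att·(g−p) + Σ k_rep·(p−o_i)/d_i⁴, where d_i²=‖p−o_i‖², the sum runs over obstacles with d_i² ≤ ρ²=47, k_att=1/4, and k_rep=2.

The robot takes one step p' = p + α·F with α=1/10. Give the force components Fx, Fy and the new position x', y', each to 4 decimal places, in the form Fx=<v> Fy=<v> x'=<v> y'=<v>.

Fx=-3.9973 Fy=-3.4595 x'=6.6003 y'=11.6540

F_att = 1/4·(g−p) = 1/4·(-16,-14) = (-4.0000,-3.5000)
o1: d²=81 > ρ²=47 → inactive
o2: d²=17 ≤ ρ²=47; F_rep = 2·(-1,4)/17² = (-0.0069,0.0277)
o3: d²=25 ≤ ρ²=47; F_rep = 2·(3,4)/25² = (0.0096,0.0128)
F = F_att + ΣF_rep = (-3.9973,-3.4595)
p' = p + 1/10·F = (6.6003,11.6540)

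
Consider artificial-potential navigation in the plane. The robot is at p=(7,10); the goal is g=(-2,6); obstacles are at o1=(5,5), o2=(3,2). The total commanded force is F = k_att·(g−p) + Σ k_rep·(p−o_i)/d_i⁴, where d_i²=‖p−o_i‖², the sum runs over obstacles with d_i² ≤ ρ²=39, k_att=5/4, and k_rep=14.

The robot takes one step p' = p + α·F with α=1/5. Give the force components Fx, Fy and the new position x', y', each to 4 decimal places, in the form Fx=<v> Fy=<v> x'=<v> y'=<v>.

Fx=-11.2167 Fy=-4.9168 x'=4.7567 y'=9.0166

F_att = 5/4·(g−p) = 5/4·(-9,-4) = (-11.2500,-5.0000)
o1: d²=29 ≤ ρ²=39; F_rep = 14·(2,5)/29² = (0.0333,0.0832)
o2: d²=80 > ρ²=39 → inactive
F = F_att + ΣF_rep = (-11.2167,-4.9168)
p' = p + 1/5·F = (4.7567,9.0166)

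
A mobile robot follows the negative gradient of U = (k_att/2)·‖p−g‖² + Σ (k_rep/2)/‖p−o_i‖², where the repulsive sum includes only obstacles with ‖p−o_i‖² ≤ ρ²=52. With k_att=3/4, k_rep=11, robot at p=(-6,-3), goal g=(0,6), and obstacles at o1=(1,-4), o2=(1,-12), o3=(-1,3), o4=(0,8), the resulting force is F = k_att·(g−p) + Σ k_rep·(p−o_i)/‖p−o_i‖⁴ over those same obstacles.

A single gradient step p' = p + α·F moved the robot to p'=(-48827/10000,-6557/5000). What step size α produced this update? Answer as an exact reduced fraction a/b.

α = 1/4

F_att = 3/4·(g−p) = 3/4·(6,9) = (4.5000,6.7500)
o1: d²=50 ≤ ρ²=52; F_rep = 11·(-7,1)/50² = (-0.0308,0.0044)
o2: d²=130 > ρ²=52 → inactive
o3: d²=61 > ρ²=52 → inactive
o4: d²=157 > ρ²=52 → inactive
F = F_att + ΣF_rep = (4.4692,6.7544)
Δp = p'−p = (1.1173,1.6886); α = Δx/Fx = (11173/10000) / (11173/2500) = 1/4
check: Δy/Fy = (8443/5000) / (8443/1250) = 1/4 ✓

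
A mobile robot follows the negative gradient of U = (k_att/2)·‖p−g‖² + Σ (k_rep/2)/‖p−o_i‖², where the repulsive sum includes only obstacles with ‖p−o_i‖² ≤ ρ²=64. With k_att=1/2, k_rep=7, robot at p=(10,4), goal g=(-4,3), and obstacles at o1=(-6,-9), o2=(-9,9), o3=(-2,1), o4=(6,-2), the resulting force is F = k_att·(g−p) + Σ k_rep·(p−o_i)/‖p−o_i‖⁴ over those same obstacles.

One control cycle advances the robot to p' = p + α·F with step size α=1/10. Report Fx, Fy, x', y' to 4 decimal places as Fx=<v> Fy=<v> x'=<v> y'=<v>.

F_att = 1/2·(g−p) = 1/2·(-14,-1) = (-7.0000,-0.5000)
o1: d²=425 > ρ²=64 → inactive
o2: d²=386 > ρ²=64 → inactive
o3: d²=153 > ρ²=64 → inactive
o4: d²=52 ≤ ρ²=64; F_rep = 7·(4,6)/52² = (0.0104,0.0155)
F = F_att + ΣF_rep = (-6.9896,-0.4845)
p' = p + 1/10·F = (9.3010,3.9516)

Fx=-6.9896 Fy=-0.4845 x'=9.3010 y'=3.9516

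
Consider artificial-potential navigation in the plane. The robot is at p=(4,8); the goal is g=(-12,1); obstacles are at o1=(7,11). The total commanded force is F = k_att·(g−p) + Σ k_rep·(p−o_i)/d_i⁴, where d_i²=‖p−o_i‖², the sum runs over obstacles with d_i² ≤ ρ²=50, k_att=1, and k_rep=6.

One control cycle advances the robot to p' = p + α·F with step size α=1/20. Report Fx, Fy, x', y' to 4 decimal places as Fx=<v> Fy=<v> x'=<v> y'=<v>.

F_att = 1·(g−p) = 1·(-16,-7) = (-16.0000,-7.0000)
o1: d²=18 ≤ ρ²=50; F_rep = 6·(-3,-3)/18² = (-0.0556,-0.0556)
F = F_att + ΣF_rep = (-16.0556,-7.0556)
p' = p + 1/20·F = (3.1972,7.6472)

Fx=-16.0556 Fy=-7.0556 x'=3.1972 y'=7.6472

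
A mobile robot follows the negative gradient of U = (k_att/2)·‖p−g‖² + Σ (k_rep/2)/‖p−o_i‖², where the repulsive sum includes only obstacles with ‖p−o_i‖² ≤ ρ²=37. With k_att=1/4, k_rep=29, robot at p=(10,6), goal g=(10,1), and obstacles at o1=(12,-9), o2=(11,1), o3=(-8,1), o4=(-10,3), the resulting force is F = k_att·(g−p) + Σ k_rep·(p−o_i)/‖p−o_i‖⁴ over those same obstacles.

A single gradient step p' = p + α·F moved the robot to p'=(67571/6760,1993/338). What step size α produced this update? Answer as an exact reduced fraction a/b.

F_att = 1/4·(g−p) = 1/4·(0,-5) = (0.0000,-1.2500)
o1: d²=229 > ρ²=37 → inactive
o2: d²=26 ≤ ρ²=37; F_rep = 29·(-1,5)/26² = (-0.0429,0.2145)
o3: d²=349 > ρ²=37 → inactive
o4: d²=409 > ρ²=37 → inactive
F = F_att + ΣF_rep = (-0.0429,-1.0355)
Δp = p'−p = (-0.0043,-0.1036); α = Δx/Fx = (-29/6760) / (-29/676) = 1/10
check: Δy/Fy = (-35/338) / (-175/169) = 1/10 ✓

α = 1/10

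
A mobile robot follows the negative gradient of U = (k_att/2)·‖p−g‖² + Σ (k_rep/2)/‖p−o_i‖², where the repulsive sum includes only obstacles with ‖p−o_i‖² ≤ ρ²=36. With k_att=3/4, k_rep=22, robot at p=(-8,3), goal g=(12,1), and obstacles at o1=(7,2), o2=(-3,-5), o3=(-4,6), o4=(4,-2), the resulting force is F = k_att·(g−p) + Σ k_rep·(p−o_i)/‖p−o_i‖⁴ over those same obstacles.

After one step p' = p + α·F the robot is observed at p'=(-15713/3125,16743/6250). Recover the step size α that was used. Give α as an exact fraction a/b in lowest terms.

α = 1/5

F_att = 3/4·(g−p) = 3/4·(20,-2) = (15.0000,-1.5000)
o1: d²=226 > ρ²=36 → inactive
o2: d²=89 > ρ²=36 → inactive
o3: d²=25 ≤ ρ²=36; F_rep = 22·(-4,-3)/25² = (-0.1408,-0.1056)
o4: d²=169 > ρ²=36 → inactive
F = F_att + ΣF_rep = (14.8592,-1.6056)
Δp = p'−p = (2.9718,-0.3211); α = Δx/Fx = (9287/3125) / (9287/625) = 1/5
check: Δy/Fy = (-2007/6250) / (-2007/1250) = 1/5 ✓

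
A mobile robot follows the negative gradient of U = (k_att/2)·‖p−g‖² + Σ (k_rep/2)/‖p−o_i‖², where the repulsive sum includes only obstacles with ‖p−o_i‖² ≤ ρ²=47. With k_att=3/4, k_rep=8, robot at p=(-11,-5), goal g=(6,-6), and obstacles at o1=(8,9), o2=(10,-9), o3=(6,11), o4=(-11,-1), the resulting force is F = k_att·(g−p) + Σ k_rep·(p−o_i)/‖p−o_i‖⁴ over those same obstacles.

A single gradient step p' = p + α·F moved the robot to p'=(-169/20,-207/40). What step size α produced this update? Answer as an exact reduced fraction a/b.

F_att = 3/4·(g−p) = 3/4·(17,-1) = (12.7500,-0.7500)
o1: d²=557 > ρ²=47 → inactive
o2: d²=457 > ρ²=47 → inactive
o3: d²=545 > ρ²=47 → inactive
o4: d²=16 ≤ ρ²=47; F_rep = 8·(0,-4)/16² = (0.0000,-0.1250)
F = F_att + ΣF_rep = (12.7500,-0.8750)
Δp = p'−p = (2.5500,-0.1750); α = Δx/Fx = (51/20) / (51/4) = 1/5
check: Δy/Fy = (-7/40) / (-7/8) = 1/5 ✓

α = 1/5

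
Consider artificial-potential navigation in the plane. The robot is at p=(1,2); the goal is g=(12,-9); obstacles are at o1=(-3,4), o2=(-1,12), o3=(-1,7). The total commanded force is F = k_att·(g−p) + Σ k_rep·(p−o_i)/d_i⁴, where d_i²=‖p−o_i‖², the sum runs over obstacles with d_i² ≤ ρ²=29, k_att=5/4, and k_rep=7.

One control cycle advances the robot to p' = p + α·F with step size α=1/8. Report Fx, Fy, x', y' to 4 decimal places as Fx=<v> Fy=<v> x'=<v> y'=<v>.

Fx=13.8366 Fy=-13.8266 x'=2.7296 y'=0.2717

F_att = 5/4·(g−p) = 5/4·(11,-11) = (13.7500,-13.7500)
o1: d²=20 ≤ ρ²=29; F_rep = 7·(4,-2)/20² = (0.0700,-0.0350)
o2: d²=104 > ρ²=29 → inactive
o3: d²=29 ≤ ρ²=29; F_rep = 7·(2,-5)/29² = (0.0166,-0.0416)
F = F_att + ΣF_rep = (13.8366,-13.8266)
p' = p + 1/8·F = (2.7296,0.2717)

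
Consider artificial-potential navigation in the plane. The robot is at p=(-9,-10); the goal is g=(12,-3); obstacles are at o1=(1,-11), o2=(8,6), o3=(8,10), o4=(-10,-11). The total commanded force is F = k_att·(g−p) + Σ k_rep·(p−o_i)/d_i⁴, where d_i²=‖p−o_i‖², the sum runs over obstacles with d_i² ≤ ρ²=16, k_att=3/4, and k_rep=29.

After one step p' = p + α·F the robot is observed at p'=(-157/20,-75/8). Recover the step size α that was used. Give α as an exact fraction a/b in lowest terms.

F_att = 3/4·(g−p) = 3/4·(21,7) = (15.7500,5.2500)
o1: d²=101 > ρ²=16 → inactive
o2: d²=545 > ρ²=16 → inactive
o3: d²=689 > ρ²=16 → inactive
o4: d²=2 ≤ ρ²=16; F_rep = 29·(1,1)/2² = (7.2500,7.2500)
F = F_att + ΣF_rep = (23.0000,12.5000)
Δp = p'−p = (1.1500,0.6250); α = Δx/Fx = (23/20) / (23) = 1/20
check: Δy/Fy = (5/8) / (25/2) = 1/20 ✓

α = 1/20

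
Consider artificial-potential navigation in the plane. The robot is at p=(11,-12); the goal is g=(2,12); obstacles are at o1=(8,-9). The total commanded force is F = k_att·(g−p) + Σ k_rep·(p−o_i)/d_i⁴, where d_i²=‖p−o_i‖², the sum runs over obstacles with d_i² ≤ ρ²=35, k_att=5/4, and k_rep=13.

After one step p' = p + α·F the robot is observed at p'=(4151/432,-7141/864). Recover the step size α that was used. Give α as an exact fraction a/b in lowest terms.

F_att = 5/4·(g−p) = 5/4·(-9,24) = (-11.2500,30.0000)
o1: d²=18 ≤ ρ²=35; F_rep = 13·(3,-3)/18² = (0.1204,-0.1204)
F = F_att + ΣF_rep = (-11.1296,29.8796)
Δp = p'−p = (-1.3912,3.7350); α = Δx/Fx = (-601/432) / (-601/54) = 1/8
check: Δy/Fy = (3227/864) / (3227/108) = 1/8 ✓

α = 1/8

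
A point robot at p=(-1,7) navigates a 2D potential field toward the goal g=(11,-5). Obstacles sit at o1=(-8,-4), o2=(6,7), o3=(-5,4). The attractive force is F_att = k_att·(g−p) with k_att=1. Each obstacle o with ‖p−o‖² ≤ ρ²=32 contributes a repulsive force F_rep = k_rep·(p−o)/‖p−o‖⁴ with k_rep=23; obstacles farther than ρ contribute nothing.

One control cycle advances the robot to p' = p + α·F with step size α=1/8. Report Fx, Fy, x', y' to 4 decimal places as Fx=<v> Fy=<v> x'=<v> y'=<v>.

F_att = 1·(g−p) = 1·(12,-12) = (12.0000,-12.0000)
o1: d²=170 > ρ²=32 → inactive
o2: d²=49 > ρ²=32 → inactive
o3: d²=25 ≤ ρ²=32; F_rep = 23·(4,3)/25² = (0.1472,0.1104)
F = F_att + ΣF_rep = (12.1472,-11.8896)
p' = p + 1/8·F = (0.5184,5.5138)

Fx=12.1472 Fy=-11.8896 x'=0.5184 y'=5.5138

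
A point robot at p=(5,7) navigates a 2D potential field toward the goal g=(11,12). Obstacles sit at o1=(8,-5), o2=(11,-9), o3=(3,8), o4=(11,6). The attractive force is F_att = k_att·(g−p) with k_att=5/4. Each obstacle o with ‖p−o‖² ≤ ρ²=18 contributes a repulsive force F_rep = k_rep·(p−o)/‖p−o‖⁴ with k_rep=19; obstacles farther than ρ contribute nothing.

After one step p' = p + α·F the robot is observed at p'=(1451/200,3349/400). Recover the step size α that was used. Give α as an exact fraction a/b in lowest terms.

α = 1/4

F_att = 5/4·(g−p) = 5/4·(6,5) = (7.5000,6.2500)
o1: d²=153 > ρ²=18 → inactive
o2: d²=292 > ρ²=18 → inactive
o3: d²=5 ≤ ρ²=18; F_rep = 19·(2,-1)/5² = (1.5200,-0.7600)
o4: d²=37 > ρ²=18 → inactive
F = F_att + ΣF_rep = (9.0200,5.4900)
Δp = p'−p = (2.2550,1.3725); α = Δx/Fx = (451/200) / (451/50) = 1/4
check: Δy/Fy = (549/400) / (549/100) = 1/4 ✓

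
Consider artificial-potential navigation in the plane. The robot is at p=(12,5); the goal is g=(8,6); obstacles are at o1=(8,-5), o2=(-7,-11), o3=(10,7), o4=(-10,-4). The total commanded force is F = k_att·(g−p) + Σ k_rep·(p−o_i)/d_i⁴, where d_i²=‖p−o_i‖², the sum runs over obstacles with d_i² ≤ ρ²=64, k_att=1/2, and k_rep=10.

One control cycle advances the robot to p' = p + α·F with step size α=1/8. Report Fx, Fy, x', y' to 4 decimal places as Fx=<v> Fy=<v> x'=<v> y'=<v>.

Fx=-1.6875 Fy=0.1875 x'=11.7891 y'=5.0234

F_att = 1/2·(g−p) = 1/2·(-4,1) = (-2.0000,0.5000)
o1: d²=116 > ρ²=64 → inactive
o2: d²=617 > ρ²=64 → inactive
o3: d²=8 ≤ ρ²=64; F_rep = 10·(2,-2)/8² = (0.3125,-0.3125)
o4: d²=565 > ρ²=64 → inactive
F = F_att + ΣF_rep = (-1.6875,0.1875)
p' = p + 1/8·F = (11.7891,5.0234)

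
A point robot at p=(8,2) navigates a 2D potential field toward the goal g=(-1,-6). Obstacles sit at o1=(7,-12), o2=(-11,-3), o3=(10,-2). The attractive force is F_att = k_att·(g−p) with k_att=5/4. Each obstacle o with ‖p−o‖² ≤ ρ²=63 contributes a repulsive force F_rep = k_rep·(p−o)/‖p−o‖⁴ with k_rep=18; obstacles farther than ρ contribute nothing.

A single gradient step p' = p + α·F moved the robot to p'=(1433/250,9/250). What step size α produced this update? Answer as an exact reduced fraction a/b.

F_att = 5/4·(g−p) = 5/4·(-9,-8) = (-11.2500,-10.0000)
o1: d²=197 > ρ²=63 → inactive
o2: d²=386 > ρ²=63 → inactive
o3: d²=20 ≤ ρ²=63; F_rep = 18·(-2,4)/20² = (-0.0900,0.1800)
F = F_att + ΣF_rep = (-11.3400,-9.8200)
Δp = p'−p = (-2.2680,-1.9640); α = Δx/Fx = (-567/250) / (-567/50) = 1/5
check: Δy/Fy = (-491/250) / (-491/50) = 1/5 ✓

α = 1/5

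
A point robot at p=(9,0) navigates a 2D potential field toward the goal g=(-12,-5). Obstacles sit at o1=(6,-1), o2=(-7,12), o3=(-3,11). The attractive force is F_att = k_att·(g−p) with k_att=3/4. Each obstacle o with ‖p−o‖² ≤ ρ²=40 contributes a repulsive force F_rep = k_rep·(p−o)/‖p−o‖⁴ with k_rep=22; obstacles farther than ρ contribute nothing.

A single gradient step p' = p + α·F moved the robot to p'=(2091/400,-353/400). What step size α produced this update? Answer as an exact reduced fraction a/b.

F_att = 3/4·(g−p) = 3/4·(-21,-5) = (-15.7500,-3.7500)
o1: d²=10 ≤ ρ²=40; F_rep = 22·(3,1)/10² = (0.6600,0.2200)
o2: d²=400 > ρ²=40 → inactive
o3: d²=265 > ρ²=40 → inactive
F = F_att + ΣF_rep = (-15.0900,-3.5300)
Δp = p'−p = (-3.7725,-0.8825); α = Δx/Fx = (-1509/400) / (-1509/100) = 1/4
check: Δy/Fy = (-353/400) / (-353/100) = 1/4 ✓

α = 1/4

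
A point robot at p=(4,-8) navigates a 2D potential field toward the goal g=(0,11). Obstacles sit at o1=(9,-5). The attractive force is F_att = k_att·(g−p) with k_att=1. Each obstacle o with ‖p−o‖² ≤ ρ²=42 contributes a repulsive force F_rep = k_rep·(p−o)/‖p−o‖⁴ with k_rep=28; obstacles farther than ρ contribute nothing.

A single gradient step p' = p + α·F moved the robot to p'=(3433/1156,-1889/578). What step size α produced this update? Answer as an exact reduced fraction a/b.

α = 1/4

F_att = 1·(g−p) = 1·(-4,19) = (-4.0000,19.0000)
o1: d²=34 ≤ ρ²=42; F_rep = 28·(-5,-3)/34² = (-0.1211,-0.0727)
F = F_att + ΣF_rep = (-4.1211,18.9273)
Δp = p'−p = (-1.0303,4.7318); α = Δx/Fx = (-1191/1156) / (-1191/289) = 1/4
check: Δy/Fy = (2735/578) / (5470/289) = 1/4 ✓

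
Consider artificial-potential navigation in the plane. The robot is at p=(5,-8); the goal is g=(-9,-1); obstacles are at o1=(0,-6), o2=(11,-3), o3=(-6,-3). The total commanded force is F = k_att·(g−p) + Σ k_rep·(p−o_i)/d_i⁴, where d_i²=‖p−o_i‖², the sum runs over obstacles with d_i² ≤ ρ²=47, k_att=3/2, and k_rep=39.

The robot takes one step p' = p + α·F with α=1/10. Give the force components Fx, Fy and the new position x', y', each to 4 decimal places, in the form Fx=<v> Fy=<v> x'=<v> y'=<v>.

Fx=-20.7681 Fy=10.4073 x'=2.9232 y'=-6.9593

F_att = 3/2·(g−p) = 3/2·(-14,7) = (-21.0000,10.5000)
o1: d²=29 ≤ ρ²=47; F_rep = 39·(5,-2)/29² = (0.2319,-0.0927)
o2: d²=61 > ρ²=47 → inactive
o3: d²=146 > ρ²=47 → inactive
F = F_att + ΣF_rep = (-20.7681,10.4073)
p' = p + 1/10·F = (2.9232,-6.9593)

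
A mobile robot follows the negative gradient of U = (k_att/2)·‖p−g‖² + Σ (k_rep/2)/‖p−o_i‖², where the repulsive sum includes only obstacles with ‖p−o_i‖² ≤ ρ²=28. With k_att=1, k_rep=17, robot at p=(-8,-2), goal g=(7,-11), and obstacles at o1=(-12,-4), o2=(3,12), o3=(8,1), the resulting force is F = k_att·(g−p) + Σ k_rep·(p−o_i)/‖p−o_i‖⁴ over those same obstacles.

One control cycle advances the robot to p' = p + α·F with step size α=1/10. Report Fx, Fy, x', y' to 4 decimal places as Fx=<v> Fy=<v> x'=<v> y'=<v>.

Fx=15.1700 Fy=-8.9150 x'=-6.4830 y'=-2.8915

F_att = 1·(g−p) = 1·(15,-9) = (15.0000,-9.0000)
o1: d²=20 ≤ ρ²=28; F_rep = 17·(4,2)/20² = (0.1700,0.0850)
o2: d²=317 > ρ²=28 → inactive
o3: d²=265 > ρ²=28 → inactive
F = F_att + ΣF_rep = (15.1700,-8.9150)
p' = p + 1/10·F = (-6.4830,-2.8915)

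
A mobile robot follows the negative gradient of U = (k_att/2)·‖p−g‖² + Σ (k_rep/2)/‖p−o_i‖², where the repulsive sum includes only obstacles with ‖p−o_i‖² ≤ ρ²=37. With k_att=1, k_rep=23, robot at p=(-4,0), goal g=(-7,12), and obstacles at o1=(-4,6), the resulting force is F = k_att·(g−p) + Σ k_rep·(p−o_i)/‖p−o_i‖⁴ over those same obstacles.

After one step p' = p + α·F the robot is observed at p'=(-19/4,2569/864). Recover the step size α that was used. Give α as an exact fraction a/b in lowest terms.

F_att = 1·(g−p) = 1·(-3,12) = (-3.0000,12.0000)
o1: d²=36 ≤ ρ²=37; F_rep = 23·(0,-6)/36² = (0.0000,-0.1065)
F = F_att + ΣF_rep = (-3.0000,11.8935)
Δp = p'−p = (-0.7500,2.9734); α = Δx/Fx = (-3/4) / (-3) = 1/4
check: Δy/Fy = (2569/864) / (2569/216) = 1/4 ✓

α = 1/4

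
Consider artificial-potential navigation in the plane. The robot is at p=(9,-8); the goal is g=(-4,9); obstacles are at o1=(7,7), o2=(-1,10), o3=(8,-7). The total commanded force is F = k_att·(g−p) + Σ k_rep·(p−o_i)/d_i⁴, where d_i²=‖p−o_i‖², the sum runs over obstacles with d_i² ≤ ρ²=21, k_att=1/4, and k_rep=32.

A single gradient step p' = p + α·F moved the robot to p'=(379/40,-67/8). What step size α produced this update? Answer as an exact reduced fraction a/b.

F_att = 1/4·(g−p) = 1/4·(-13,17) = (-3.2500,4.2500)
o1: d²=229 > ρ²=21 → inactive
o2: d²=424 > ρ²=21 → inactive
o3: d²=2 ≤ ρ²=21; F_rep = 32·(1,-1)/2² = (8.0000,-8.0000)
F = F_att + ΣF_rep = (4.7500,-3.7500)
Δp = p'−p = (0.4750,-0.3750); α = Δx/Fx = (19/40) / (19/4) = 1/10
check: Δy/Fy = (-3/8) / (-15/4) = 1/10 ✓

α = 1/10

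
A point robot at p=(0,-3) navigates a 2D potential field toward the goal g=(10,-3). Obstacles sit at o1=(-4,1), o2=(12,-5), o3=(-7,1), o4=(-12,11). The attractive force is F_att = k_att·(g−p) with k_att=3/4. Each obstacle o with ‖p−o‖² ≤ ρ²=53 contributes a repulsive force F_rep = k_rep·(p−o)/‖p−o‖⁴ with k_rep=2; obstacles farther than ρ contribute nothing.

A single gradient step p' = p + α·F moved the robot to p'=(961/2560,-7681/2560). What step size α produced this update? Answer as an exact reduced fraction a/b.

α = 1/20

F_att = 3/4·(g−p) = 3/4·(10,0) = (7.5000,0.0000)
o1: d²=32 ≤ ρ²=53; F_rep = 2·(4,-4)/32² = (0.0078,-0.0078)
o2: d²=148 > ρ²=53 → inactive
o3: d²=65 > ρ²=53 → inactive
o4: d²=340 > ρ²=53 → inactive
F = F_att + ΣF_rep = (7.5078,-0.0078)
Δp = p'−p = (0.3754,-0.0004); α = Δx/Fx = (961/2560) / (961/128) = 1/20
check: Δy/Fy = (-1/2560) / (-1/128) = 1/20 ✓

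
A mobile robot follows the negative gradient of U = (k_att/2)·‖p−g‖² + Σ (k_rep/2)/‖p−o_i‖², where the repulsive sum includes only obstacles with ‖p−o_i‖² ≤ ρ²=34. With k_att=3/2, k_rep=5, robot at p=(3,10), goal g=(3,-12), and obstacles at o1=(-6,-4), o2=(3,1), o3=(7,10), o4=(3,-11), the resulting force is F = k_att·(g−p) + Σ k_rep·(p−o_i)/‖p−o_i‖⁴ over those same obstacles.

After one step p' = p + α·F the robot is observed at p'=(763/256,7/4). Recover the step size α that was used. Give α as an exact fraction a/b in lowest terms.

α = 1/4

F_att = 3/2·(g−p) = 3/2·(0,-22) = (0.0000,-33.0000)
o1: d²=277 > ρ²=34 → inactive
o2: d²=81 > ρ²=34 → inactive
o3: d²=16 ≤ ρ²=34; F_rep = 5·(-4,0)/16² = (-0.0781,0.0000)
o4: d²=441 > ρ²=34 → inactive
F = F_att + ΣF_rep = (-0.0781,-33.0000)
Δp = p'−p = (-0.0195,-8.2500); α = Δx/Fx = (-5/256) / (-5/64) = 1/4
check: Δy/Fy = (-33/4) / (-33) = 1/4 ✓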